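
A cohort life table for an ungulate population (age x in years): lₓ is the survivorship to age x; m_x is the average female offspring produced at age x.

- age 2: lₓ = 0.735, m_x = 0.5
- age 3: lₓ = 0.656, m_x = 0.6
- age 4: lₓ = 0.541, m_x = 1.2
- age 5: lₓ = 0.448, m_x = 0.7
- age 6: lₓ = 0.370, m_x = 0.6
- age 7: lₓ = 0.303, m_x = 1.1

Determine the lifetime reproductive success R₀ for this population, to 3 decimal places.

R₀ = Σ lₓ m_x:
  age 2: 0.735 × 0.5 = 0.3675
  age 3: 0.656 × 0.6 = 0.3936
  age 4: 0.541 × 1.2 = 0.6492
  age 5: 0.448 × 0.7 = 0.3136
  age 6: 0.370 × 0.6 = 0.2220
  age 7: 0.303 × 1.1 = 0.3333
R₀ = 0.3675 + 0.3936 + 0.6492 + 0.3136 + 0.2220 + 0.3333 = 2.2792

2.279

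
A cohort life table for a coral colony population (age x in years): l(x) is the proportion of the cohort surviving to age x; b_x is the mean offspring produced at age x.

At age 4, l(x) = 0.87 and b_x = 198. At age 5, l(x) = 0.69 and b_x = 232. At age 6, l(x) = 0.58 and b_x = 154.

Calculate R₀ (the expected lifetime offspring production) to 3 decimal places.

R₀ = Σ l(x) b_x:
  age 4: 0.87 × 198 = 172.2600
  age 5: 0.69 × 232 = 160.0800
  age 6: 0.58 × 154 = 89.3200
R₀ = 172.2600 + 160.0800 + 89.3200 = 421.6600

421.660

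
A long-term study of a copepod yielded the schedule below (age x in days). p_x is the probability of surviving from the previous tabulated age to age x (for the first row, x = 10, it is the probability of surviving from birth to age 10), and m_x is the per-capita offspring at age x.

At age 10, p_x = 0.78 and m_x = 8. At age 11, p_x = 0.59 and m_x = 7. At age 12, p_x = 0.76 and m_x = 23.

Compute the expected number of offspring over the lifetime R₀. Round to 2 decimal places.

17.51

Survivorship from birth: l_x = p_10·p_11·…·p_x.
  l_10 = 0.78000
  l_11 = 0.46020
  l_12 = 0.34975
R₀ = Σ l_x m_x:
  age 10: 0.78000 × 8 = 6.2400
  age 11: 0.46020 × 7 = 3.2214
  age 12: 0.34975 × 23 = 8.0442
R₀ = 6.2400 + 3.2214 + 8.0442 = 17.5056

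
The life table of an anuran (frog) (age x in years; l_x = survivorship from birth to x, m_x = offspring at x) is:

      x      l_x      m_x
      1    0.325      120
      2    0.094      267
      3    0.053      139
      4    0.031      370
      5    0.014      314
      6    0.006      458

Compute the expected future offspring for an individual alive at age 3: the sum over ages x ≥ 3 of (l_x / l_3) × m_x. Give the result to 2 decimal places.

l_3 = 0.053. Conditional survival from age 3 to x is l_x / l_3.
  x=3: (0.053/0.053) × 139 = 139.0000
  x=4: (0.031/0.053) × 370 = 216.4151
  x=5: (0.014/0.053) × 314 = 82.9434
  x=6: (0.006/0.053) × 458 = 51.8491
Sum = 139.0000 + 216.4151 + 82.9434 + 51.8491 = 490.2075

490.21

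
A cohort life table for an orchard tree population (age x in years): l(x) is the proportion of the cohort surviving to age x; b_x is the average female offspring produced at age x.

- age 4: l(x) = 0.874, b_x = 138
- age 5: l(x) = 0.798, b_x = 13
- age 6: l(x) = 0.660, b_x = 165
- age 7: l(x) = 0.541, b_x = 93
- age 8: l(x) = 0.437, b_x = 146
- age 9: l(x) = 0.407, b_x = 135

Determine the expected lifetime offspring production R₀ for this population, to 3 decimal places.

408.946

R₀ = Σ l(x) b_x:
  age 4: 0.874 × 138 = 120.6120
  age 5: 0.798 × 13 = 10.3740
  age 6: 0.660 × 165 = 108.9000
  age 7: 0.541 × 93 = 50.3130
  age 8: 0.437 × 146 = 63.8020
  age 9: 0.407 × 135 = 54.9450
R₀ = 120.6120 + 10.3740 + 108.9000 + 50.3130 + 63.8020 + 54.9450 = 408.9460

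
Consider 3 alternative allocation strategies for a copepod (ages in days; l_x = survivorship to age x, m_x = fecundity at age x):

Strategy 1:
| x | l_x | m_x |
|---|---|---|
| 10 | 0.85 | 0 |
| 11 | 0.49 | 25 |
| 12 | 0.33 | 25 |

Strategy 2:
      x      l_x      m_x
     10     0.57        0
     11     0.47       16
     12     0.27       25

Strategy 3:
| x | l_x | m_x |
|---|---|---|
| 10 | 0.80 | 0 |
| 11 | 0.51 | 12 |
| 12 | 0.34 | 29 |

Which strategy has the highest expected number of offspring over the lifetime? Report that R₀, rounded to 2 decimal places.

Strategy 1: R₀ = 0.85×0 + 0.49×25 + 0.33×25 = 20.5000
Strategy 2: R₀ = 0.57×0 + 0.47×16 + 0.27×25 = 14.2700
Strategy 3: R₀ = 0.80×0 + 0.51×12 + 0.34×29 = 15.9800
Highest R₀: strategy 1 with 20.5000.

20.50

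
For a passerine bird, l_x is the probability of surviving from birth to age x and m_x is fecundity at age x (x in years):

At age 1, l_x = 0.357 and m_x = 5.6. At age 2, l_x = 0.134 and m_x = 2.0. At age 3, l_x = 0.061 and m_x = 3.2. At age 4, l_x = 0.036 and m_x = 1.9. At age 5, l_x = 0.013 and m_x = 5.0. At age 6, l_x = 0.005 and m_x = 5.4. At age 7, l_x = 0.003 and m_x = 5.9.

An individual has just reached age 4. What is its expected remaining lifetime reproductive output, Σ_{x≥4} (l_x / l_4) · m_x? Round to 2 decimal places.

l_4 = 0.036. Conditional survival from age 4 to x is l_x / l_4.
  x=4: (0.036/0.036) × 1.9 = 1.9000
  x=5: (0.013/0.036) × 5.0 = 1.8056
  x=6: (0.005/0.036) × 5.4 = 0.7500
  x=7: (0.003/0.036) × 5.9 = 0.4917
Sum = 1.9000 + 1.8056 + 0.7500 + 0.4917 = 4.9472

4.95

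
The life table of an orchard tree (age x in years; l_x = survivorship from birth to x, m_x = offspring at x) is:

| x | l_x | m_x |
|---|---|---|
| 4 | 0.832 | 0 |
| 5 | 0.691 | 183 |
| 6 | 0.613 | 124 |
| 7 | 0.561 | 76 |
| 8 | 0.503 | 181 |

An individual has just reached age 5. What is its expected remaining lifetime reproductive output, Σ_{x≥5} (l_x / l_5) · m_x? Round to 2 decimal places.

l_5 = 0.691. Conditional survival from age 5 to x is l_x / l_5.
  x=5: (0.691/0.691) × 183 = 183.0000
  x=6: (0.613/0.691) × 124 = 110.0029
  x=7: (0.561/0.691) × 76 = 61.7019
  x=8: (0.503/0.691) × 181 = 131.7554
Sum = 183.0000 + 110.0029 + 61.7019 + 131.7554 = 486.4602

486.46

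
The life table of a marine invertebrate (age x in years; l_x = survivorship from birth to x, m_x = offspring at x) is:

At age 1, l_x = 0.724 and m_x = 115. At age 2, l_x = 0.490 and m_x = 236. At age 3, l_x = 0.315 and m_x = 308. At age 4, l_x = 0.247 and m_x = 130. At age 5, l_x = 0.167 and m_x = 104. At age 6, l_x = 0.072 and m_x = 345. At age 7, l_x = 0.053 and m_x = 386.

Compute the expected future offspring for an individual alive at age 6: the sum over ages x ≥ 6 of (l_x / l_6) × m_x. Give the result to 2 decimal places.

629.14

l_6 = 0.072. Conditional survival from age 6 to x is l_x / l_6.
  x=6: (0.072/0.072) × 345 = 345.0000
  x=7: (0.053/0.072) × 386 = 284.1389
Sum = 345.0000 + 284.1389 = 629.1389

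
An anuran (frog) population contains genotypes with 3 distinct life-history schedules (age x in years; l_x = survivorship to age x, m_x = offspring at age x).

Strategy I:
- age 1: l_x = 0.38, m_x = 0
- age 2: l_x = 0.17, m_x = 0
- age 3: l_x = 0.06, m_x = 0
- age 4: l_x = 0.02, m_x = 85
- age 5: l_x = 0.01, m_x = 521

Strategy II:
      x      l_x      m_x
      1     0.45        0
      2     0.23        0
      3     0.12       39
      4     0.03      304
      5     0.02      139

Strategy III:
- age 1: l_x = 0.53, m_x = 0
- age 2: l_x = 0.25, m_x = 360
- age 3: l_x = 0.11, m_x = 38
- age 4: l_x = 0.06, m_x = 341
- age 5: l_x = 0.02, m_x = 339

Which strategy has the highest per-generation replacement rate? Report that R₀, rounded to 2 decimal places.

121.42

Strategy I: R₀ = 0.38×0 + 0.17×0 + 0.06×0 + 0.02×85 + 0.01×521 = 6.9100
Strategy II: R₀ = 0.45×0 + 0.23×0 + 0.12×39 + 0.03×304 + 0.02×139 = 16.5800
Strategy III: R₀ = 0.53×0 + 0.25×360 + 0.11×38 + 0.06×341 + 0.02×339 = 121.4200
Highest R₀: strategy III with 121.4200.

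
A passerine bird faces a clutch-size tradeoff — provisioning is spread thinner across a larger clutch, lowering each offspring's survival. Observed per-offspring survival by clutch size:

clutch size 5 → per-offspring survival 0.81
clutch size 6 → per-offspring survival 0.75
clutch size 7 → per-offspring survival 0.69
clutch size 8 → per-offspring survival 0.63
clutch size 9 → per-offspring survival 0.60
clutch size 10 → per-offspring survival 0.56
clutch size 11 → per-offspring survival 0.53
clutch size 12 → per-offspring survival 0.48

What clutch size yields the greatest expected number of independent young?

11

Expected independent young = c × s(c):
  c=5: 5 × 0.81 = 4.050
  c=6: 6 × 0.75 = 4.500
  c=7: 7 × 0.69 = 4.830
  c=8: 8 × 0.63 = 5.040
  c=9: 9 × 0.60 = 5.400
  c=10: 10 × 0.56 = 5.600
  c=11: 11 × 0.53 = 5.830
  c=12: 12 × 0.48 = 5.760
Maximum at c = 11 (5.830 independent young).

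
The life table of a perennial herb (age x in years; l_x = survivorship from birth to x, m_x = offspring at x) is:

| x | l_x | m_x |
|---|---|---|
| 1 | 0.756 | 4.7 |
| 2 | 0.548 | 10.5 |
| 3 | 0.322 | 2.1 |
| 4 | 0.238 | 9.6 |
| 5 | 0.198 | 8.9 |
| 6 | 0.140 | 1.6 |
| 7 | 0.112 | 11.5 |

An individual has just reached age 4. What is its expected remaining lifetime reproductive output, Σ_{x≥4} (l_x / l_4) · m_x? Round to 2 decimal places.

23.36

l_4 = 0.238. Conditional survival from age 4 to x is l_x / l_4.
  x=4: (0.238/0.238) × 9.6 = 9.6000
  x=5: (0.198/0.238) × 8.9 = 7.4042
  x=6: (0.140/0.238) × 1.6 = 0.9412
  x=7: (0.112/0.238) × 11.5 = 5.4118
Sum = 9.6000 + 7.4042 + 0.9412 + 5.4118 = 23.3571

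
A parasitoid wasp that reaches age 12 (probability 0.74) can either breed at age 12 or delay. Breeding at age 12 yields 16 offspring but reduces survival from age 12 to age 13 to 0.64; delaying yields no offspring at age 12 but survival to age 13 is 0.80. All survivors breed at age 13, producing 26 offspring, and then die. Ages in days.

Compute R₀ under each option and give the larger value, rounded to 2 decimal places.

breed at age 12: R₀ = 0.74 × (16 + 0.64 × 26) = 0.74 × 32.6400 = 24.1536
delay to age 13: R₀ = 0.74 × (0.80 × 26) = 0.74 × 20.8000 = 15.3920
Higher: breed at age 12 (24.1536).

24.15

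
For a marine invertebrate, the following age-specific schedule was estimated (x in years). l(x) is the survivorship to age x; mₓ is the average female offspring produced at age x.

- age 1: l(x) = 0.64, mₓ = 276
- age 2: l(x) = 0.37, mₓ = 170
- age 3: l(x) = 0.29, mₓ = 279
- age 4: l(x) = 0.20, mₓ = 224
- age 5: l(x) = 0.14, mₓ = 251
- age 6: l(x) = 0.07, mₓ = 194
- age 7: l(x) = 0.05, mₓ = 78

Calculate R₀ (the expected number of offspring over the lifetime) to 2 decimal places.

R₀ = Σ l(x) mₓ:
  age 1: 0.64 × 276 = 176.6400
  age 2: 0.37 × 170 = 62.9000
  age 3: 0.29 × 279 = 80.9100
  age 4: 0.20 × 224 = 44.8000
  age 5: 0.14 × 251 = 35.1400
  age 6: 0.07 × 194 = 13.5800
  age 7: 0.05 × 78 = 3.9000
R₀ = 176.6400 + 62.9000 + 80.9100 + 44.8000 + 35.1400 + 13.5800 + 3.9000 = 417.8700

417.87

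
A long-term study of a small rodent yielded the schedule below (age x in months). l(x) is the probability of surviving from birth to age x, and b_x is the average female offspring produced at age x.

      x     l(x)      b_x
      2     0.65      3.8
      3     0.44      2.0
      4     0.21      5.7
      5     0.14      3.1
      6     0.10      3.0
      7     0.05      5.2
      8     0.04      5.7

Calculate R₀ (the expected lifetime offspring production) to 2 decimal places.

5.77

R₀ = Σ l(x) b_x:
  age 2: 0.65 × 3.8 = 2.4700
  age 3: 0.44 × 2.0 = 0.8800
  age 4: 0.21 × 5.7 = 1.1970
  age 5: 0.14 × 3.1 = 0.4340
  age 6: 0.10 × 3.0 = 0.3000
  age 7: 0.05 × 5.2 = 0.2600
  age 8: 0.04 × 5.7 = 0.2280
R₀ = 2.4700 + 0.8800 + 1.1970 + 0.4340 + 0.3000 + 0.2600 + 0.2280 = 5.7690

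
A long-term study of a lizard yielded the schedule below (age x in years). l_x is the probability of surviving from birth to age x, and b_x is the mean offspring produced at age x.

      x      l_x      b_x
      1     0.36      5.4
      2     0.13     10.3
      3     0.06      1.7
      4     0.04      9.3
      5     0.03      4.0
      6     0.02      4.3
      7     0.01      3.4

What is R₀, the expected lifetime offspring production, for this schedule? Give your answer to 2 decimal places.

4.00

R₀ = Σ l_x b_x:
  age 1: 0.36 × 5.4 = 1.9440
  age 2: 0.13 × 10.3 = 1.3390
  age 3: 0.06 × 1.7 = 0.1020
  age 4: 0.04 × 9.3 = 0.3720
  age 5: 0.03 × 4.0 = 0.1200
  age 6: 0.02 × 4.3 = 0.0860
  age 7: 0.01 × 3.4 = 0.0340
R₀ = 1.9440 + 1.3390 + 0.1020 + 0.3720 + 0.1200 + 0.0860 + 0.0340 = 3.9970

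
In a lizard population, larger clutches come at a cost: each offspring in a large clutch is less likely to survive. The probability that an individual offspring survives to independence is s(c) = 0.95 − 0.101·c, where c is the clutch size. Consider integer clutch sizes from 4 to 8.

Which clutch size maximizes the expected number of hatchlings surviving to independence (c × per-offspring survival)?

5

Expected hatchlings surviving to independence = c × s(c):
  c=4: 4 × 0.546 = 2.184
  c=5: 5 × 0.445 = 2.225
  c=6: 6 × 0.344 = 2.064
  c=7: 7 × 0.243 = 1.701
  c=8: 8 × 0.142 = 1.136
Maximum at c = 5 (2.225 hatchlings surviving to independence).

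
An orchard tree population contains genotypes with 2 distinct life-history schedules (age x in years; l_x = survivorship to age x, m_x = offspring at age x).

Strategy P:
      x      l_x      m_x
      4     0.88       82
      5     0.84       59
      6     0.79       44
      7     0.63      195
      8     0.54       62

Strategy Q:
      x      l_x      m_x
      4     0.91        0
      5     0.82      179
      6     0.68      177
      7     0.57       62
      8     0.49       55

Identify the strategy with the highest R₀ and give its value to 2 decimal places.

Strategy P: R₀ = 0.88×82 + 0.84×59 + 0.79×44 + 0.63×195 + 0.54×62 = 312.8100
Strategy Q: R₀ = 0.91×0 + 0.82×179 + 0.68×177 + 0.57×62 + 0.49×55 = 329.4300
Highest R₀: strategy Q with 329.4300.

329.43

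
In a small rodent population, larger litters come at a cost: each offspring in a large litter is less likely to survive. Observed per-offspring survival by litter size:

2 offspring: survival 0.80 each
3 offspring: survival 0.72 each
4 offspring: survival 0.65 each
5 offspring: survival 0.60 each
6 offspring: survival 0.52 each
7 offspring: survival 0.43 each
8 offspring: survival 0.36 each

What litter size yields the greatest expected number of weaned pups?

6

Expected weaned pups = c × s(c):
  c=2: 2 × 0.80 = 1.600
  c=3: 3 × 0.72 = 2.160
  c=4: 4 × 0.65 = 2.600
  c=5: 5 × 0.60 = 3.000
  c=6: 6 × 0.52 = 3.120
  c=7: 7 × 0.43 = 3.010
  c=8: 8 × 0.36 = 2.880
Maximum at c = 6 (3.120 weaned pups).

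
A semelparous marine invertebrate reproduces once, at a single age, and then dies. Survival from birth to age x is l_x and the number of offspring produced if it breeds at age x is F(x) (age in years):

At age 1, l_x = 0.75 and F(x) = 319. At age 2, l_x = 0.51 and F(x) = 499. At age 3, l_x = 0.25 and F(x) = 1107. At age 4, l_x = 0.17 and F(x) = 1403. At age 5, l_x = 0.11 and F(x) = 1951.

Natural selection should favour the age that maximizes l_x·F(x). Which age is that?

3

Expected offspring if breeding at age x = l_x × F(x):
  age 1: 0.75 × 319 = 239.250
  age 2: 0.51 × 499 = 254.490
  age 3: 0.25 × 1107 = 276.750
  age 4: 0.17 × 1403 = 238.510
  age 5: 0.11 × 1951 = 214.610
Maximum at age 3 (276.750).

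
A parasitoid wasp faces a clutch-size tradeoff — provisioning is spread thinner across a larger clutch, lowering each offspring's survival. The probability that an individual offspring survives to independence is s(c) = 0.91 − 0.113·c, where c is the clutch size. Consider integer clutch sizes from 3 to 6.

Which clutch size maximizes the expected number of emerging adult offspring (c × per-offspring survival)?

Expected emerging adult offspring = c × s(c):
  c=3: 3 × 0.571 = 1.713
  c=4: 4 × 0.458 = 1.832
  c=5: 5 × 0.345 = 1.725
  c=6: 6 × 0.232 = 1.392
Maximum at c = 4 (1.832 emerging adult offspring).

4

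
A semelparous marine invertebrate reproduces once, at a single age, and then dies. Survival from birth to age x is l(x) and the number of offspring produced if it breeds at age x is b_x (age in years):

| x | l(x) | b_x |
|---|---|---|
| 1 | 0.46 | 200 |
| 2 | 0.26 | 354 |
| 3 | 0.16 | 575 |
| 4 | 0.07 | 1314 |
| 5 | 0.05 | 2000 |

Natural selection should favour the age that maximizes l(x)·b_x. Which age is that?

5

Expected offspring if breeding at age x = l(x) × b_x:
  age 1: 0.46 × 200 = 92.000
  age 2: 0.26 × 354 = 92.040
  age 3: 0.16 × 575 = 92.000
  age 4: 0.07 × 1314 = 91.980
  age 5: 0.05 × 2000 = 100.000
Maximum at age 5 (100.000).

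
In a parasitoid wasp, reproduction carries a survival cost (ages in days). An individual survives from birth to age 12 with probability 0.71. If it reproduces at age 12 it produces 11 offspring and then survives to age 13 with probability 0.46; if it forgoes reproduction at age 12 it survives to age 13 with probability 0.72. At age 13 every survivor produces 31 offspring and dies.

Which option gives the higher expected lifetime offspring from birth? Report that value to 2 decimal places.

breed at age 12: R₀ = 0.71 × (11 + 0.46 × 31) = 0.71 × 25.2600 = 17.9346
delay to age 13: R₀ = 0.71 × (0.72 × 31) = 0.71 × 22.3200 = 15.8472
Higher: breed at age 12 (17.9346).

17.93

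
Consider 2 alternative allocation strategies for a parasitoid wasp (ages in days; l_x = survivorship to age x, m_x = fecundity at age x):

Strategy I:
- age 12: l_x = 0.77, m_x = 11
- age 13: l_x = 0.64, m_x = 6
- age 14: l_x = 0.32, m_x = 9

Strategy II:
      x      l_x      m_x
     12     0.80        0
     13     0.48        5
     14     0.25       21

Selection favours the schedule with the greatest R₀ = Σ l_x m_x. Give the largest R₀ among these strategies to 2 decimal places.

15.19

Strategy I: R₀ = 0.77×11 + 0.64×6 + 0.32×9 = 15.1900
Strategy II: R₀ = 0.80×0 + 0.48×5 + 0.25×21 = 7.6500
Highest R₀: strategy I with 15.1900.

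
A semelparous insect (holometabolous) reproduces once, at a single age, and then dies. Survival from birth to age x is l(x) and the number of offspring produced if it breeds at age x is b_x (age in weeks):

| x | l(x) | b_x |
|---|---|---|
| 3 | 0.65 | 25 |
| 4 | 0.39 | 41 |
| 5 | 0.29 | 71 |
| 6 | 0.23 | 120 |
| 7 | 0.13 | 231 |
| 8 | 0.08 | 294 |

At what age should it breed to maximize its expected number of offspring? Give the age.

Expected offspring if breeding at age x = l(x) × b_x:
  age 3: 0.65 × 25 = 16.250
  age 4: 0.39 × 41 = 15.990
  age 5: 0.29 × 71 = 20.590
  age 6: 0.23 × 120 = 27.600
  age 7: 0.13 × 231 = 30.030
  age 8: 0.08 × 294 = 23.520
Maximum at age 7 (30.030).

7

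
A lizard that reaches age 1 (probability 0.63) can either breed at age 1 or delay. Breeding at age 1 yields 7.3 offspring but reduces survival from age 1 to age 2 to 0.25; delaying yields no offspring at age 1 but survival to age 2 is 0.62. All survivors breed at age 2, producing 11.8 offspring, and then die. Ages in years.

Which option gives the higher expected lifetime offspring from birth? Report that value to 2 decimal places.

breed at age 1: R₀ = 0.63 × (7.3 + 0.25 × 11.8) = 0.63 × 10.2500 = 6.4575
delay to age 2: R₀ = 0.63 × (0.62 × 11.8) = 0.63 × 7.3160 = 4.6091
Higher: breed at age 1 (6.4575).

6.46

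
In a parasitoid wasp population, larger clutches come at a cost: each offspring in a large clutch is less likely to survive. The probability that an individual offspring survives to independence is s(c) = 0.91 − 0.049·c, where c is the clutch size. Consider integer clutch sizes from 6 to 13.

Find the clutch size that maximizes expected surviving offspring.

9

Expected surviving offspring = c × s(c):
  c=6: 6 × 0.616 = 3.696
  c=7: 7 × 0.567 = 3.969
  c=8: 8 × 0.518 = 4.144
  c=9: 9 × 0.469 = 4.221
  c=10: 10 × 0.420 = 4.200
  c=11: 11 × 0.371 = 4.081
  c=12: 12 × 0.322 = 3.864
  c=13: 13 × 0.273 = 3.549
Maximum at c = 9 (4.221 surviving offspring).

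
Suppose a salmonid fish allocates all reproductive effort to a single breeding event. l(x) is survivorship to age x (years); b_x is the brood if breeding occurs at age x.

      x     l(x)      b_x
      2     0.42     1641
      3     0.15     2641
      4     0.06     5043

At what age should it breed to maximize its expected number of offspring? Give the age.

Expected offspring if breeding at age x = l(x) × b_x:
  age 2: 0.42 × 1641 = 689.220
  age 3: 0.15 × 2641 = 396.150
  age 4: 0.06 × 5043 = 302.580
Maximum at age 2 (689.220).

2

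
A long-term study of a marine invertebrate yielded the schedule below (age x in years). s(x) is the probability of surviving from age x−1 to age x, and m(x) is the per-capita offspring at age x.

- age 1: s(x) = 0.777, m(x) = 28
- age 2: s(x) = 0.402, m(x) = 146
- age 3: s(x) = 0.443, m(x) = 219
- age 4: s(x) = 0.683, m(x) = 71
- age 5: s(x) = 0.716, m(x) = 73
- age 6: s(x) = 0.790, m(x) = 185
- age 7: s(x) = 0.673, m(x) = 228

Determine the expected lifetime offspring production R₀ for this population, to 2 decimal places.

127.41

Survivorship from birth: l_x = s_1·s_2·…·s_x.
  l_1 = 0.77700
  l_2 = 0.31235
  l_3 = 0.13837
  l_4 = 0.09451
  l_5 = 0.06767
  l_6 = 0.05346
  l_7 = 0.03598
R₀ = Σ l_x m(x):
  age 1: 0.77700 × 28 = 21.7560
  age 2: 0.31235 × 146 = 45.6031
  age 3: 0.13837 × 219 = 30.3030
  age 4: 0.09451 × 71 = 6.7102
  age 5: 0.06767 × 73 = 4.9399
  age 6: 0.05346 × 185 = 9.8901
  age 7: 0.03598 × 228 = 8.2034
R₀ = 21.7560 + 45.6031 + 30.3030 + 6.7102 + 4.9399 + 9.8901 + 8.2034 = 127.4058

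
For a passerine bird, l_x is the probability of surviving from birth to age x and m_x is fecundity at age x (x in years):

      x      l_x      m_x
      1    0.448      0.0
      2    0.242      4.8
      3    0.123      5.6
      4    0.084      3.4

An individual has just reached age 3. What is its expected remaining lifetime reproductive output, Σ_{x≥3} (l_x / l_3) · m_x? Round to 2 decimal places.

7.92

l_3 = 0.123. Conditional survival from age 3 to x is l_x / l_3.
  x=3: (0.123/0.123) × 5.6 = 5.6000
  x=4: (0.084/0.123) × 3.4 = 2.3220
Sum = 5.6000 + 2.3220 = 7.9220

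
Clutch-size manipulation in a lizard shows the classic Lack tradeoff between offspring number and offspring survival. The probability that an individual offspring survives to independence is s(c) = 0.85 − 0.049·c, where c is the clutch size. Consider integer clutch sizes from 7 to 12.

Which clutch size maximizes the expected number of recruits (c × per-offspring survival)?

Expected recruits = c × s(c):
  c=7: 7 × 0.507 = 3.549
  c=8: 8 × 0.458 = 3.664
  c=9: 9 × 0.409 = 3.681
  c=10: 10 × 0.360 = 3.600
  c=11: 11 × 0.311 = 3.421
  c=12: 12 × 0.262 = 3.144
Maximum at c = 9 (3.681 recruits).

9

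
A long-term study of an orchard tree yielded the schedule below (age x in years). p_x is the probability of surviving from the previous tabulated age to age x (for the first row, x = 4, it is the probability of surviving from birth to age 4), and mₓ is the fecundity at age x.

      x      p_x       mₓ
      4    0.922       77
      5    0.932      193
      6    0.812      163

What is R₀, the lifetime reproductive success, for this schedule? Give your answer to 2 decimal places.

Survivorship from birth: l_x = p_4·p_5·…·p_x.
  l_4 = 0.92200
  l_5 = 0.85930
  l_6 = 0.69775
R₀ = Σ l_x mₓ:
  age 4: 0.92200 × 77 = 70.9940
  age 5: 0.85930 × 193 = 165.8449
  age 6: 0.69775 × 163 = 113.7332
R₀ = 70.9940 + 165.8449 + 113.7332 = 350.5721

350.57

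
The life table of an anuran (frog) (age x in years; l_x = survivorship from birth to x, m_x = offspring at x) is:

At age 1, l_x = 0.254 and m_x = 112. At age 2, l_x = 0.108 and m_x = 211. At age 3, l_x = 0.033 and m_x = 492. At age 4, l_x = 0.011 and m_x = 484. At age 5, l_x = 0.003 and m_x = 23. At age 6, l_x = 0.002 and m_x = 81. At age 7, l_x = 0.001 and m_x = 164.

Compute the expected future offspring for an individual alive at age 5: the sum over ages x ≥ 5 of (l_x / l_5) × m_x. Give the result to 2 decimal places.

l_5 = 0.003. Conditional survival from age 5 to x is l_x / l_5.
  x=5: (0.003/0.003) × 23 = 23.0000
  x=6: (0.002/0.003) × 81 = 54.0000
  x=7: (0.001/0.003) × 164 = 54.6667
Sum = 23.0000 + 54.0000 + 54.6667 = 131.6667

131.67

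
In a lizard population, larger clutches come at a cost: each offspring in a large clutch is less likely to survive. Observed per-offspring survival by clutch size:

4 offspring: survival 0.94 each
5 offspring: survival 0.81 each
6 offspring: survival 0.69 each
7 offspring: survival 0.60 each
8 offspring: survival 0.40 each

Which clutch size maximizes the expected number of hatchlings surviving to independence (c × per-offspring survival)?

Expected hatchlings surviving to independence = c × s(c):
  c=4: 4 × 0.94 = 3.760
  c=5: 5 × 0.81 = 4.050
  c=6: 6 × 0.69 = 4.140
  c=7: 7 × 0.60 = 4.200
  c=8: 8 × 0.40 = 3.200
Maximum at c = 7 (4.200 hatchlings surviving to independence).

7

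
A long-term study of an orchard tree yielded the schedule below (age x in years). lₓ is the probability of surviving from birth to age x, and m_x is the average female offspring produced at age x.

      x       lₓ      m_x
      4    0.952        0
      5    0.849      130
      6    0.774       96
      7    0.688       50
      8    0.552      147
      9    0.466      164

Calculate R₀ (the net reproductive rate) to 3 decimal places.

R₀ = Σ lₓ m_x:
  age 4: 0.952 × 0 = 0.0000
  age 5: 0.849 × 130 = 110.3700
  age 6: 0.774 × 96 = 74.3040
  age 7: 0.688 × 50 = 34.4000
  age 8: 0.552 × 147 = 81.1440
  age 9: 0.466 × 164 = 76.4240
R₀ = 0.0000 + 110.3700 + 74.3040 + 34.4000 + 81.1440 + 76.4240 = 376.6420

376.642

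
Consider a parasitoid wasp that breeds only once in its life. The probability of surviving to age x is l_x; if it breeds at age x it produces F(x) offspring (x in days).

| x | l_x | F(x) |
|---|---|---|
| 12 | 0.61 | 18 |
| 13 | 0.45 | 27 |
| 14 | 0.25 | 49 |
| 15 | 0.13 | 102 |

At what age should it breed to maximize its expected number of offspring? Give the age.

15

Expected offspring if breeding at age x = l_x × F(x):
  age 12: 0.61 × 18 = 10.980
  age 13: 0.45 × 27 = 12.150
  age 14: 0.25 × 49 = 12.250
  age 15: 0.13 × 102 = 13.260
Maximum at age 15 (13.260).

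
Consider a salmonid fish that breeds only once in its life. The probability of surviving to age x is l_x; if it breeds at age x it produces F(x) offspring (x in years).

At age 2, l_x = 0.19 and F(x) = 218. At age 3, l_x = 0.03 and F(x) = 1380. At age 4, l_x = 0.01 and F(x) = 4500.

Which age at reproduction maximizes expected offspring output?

Expected offspring if breeding at age x = l_x × F(x):
  age 2: 0.19 × 218 = 41.420
  age 3: 0.03 × 1380 = 41.400
  age 4: 0.01 × 4500 = 45.000
Maximum at age 4 (45.000).

4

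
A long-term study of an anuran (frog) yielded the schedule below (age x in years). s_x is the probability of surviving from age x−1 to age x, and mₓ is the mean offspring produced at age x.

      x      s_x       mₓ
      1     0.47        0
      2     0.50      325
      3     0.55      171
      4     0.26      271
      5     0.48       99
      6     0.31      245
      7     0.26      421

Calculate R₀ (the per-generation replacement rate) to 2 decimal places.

Survivorship from birth: l_x = s_1·s_2·…·s_x.
  l_1 = 0.47000
  l_2 = 0.23500
  l_3 = 0.12925
  l_4 = 0.03361
  l_5 = 0.01613
  l_6 = 0.00500
  l_7 = 0.00130
R₀ = Σ l_x mₓ:
  age 1: 0.47000 × 0 = 0.0000
  age 2: 0.23500 × 325 = 76.3750
  age 3: 0.12925 × 171 = 22.1017
  age 4: 0.03361 × 271 = 9.1083
  age 5: 0.01613 × 99 = 1.5969
  age 6: 0.00500 × 245 = 1.2250
  age 7: 0.00130 × 421 = 0.5473
R₀ = 0.0000 + 76.3750 + 22.1017 + 9.1083 + 1.5969 + 1.2250 + 0.5473 = 110.9542

110.95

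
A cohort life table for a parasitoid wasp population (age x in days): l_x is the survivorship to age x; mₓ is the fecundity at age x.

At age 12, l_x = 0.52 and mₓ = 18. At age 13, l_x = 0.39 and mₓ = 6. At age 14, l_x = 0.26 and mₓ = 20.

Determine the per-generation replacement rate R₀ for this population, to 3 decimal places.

R₀ = Σ l_x mₓ:
  age 12: 0.52 × 18 = 9.3600
  age 13: 0.39 × 6 = 2.3400
  age 14: 0.26 × 20 = 5.2000
R₀ = 9.3600 + 2.3400 + 5.2000 = 16.9000

16.900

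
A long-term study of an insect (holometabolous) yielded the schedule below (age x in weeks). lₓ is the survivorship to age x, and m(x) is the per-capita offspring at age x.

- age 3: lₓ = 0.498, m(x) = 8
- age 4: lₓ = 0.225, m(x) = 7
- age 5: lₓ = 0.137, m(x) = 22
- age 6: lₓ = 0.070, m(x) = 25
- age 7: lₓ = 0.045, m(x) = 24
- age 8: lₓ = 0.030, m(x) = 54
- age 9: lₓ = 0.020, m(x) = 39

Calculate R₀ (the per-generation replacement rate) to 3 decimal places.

R₀ = Σ lₓ m(x):
  age 3: 0.498 × 8 = 3.9840
  age 4: 0.225 × 7 = 1.5750
  age 5: 0.137 × 22 = 3.0140
  age 6: 0.070 × 25 = 1.7500
  age 7: 0.045 × 24 = 1.0800
  age 8: 0.030 × 54 = 1.6200
  age 9: 0.020 × 39 = 0.7800
R₀ = 3.9840 + 1.5750 + 3.0140 + 1.7500 + 1.0800 + 1.6200 + 0.7800 = 13.8030

13.803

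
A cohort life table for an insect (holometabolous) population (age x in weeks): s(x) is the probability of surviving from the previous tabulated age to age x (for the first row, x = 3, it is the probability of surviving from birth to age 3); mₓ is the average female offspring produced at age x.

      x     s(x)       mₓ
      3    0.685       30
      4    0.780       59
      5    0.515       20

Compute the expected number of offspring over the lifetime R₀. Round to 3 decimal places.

Survivorship from birth: l_x = s_3·s_4·…·s_x.
  l_3 = 0.68500
  l_4 = 0.53430
  l_5 = 0.27516
R₀ = Σ l_x mₓ:
  age 3: 0.68500 × 30 = 20.5500
  age 4: 0.53430 × 59 = 31.5237
  age 5: 0.27516 × 20 = 5.5032
R₀ = 20.5500 + 31.5237 + 5.5032 = 57.5769

57.577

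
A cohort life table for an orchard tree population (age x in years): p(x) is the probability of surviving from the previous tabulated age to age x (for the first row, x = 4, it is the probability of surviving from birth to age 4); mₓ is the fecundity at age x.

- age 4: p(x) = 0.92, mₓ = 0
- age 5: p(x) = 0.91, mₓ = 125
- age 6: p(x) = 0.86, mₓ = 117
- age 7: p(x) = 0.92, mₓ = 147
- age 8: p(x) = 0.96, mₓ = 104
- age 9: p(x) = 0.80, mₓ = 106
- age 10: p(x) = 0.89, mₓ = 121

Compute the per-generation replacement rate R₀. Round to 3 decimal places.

Survivorship from birth: l_x = p_4·p_5·…·p_x.
  l_4 = 0.92000
  l_5 = 0.83720
  l_6 = 0.71999
  l_7 = 0.66239
  l_8 = 0.63590
  l_9 = 0.50872
  l_10 = 0.45276
R₀ = Σ l_x mₓ:
  age 4: 0.92000 × 0 = 0.0000
  age 5: 0.83720 × 125 = 104.6500
  age 6: 0.71999 × 117 = 84.2388
  age 7: 0.66239 × 147 = 97.3713
  age 8: 0.63590 × 104 = 66.1336
  age 9: 0.50872 × 106 = 53.9243
  age 10: 0.45276 × 121 = 54.7840
R₀ = 0.0000 + 104.6500 + 84.2388 + 97.3713 + 66.1336 + 53.9243 + 54.7840 = 461.1020

461.102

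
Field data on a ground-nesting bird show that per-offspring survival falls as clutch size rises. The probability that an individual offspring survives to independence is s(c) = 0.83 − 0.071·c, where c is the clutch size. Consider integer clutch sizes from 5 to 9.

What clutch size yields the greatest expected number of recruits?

6

Expected recruits = c × s(c):
  c=5: 5 × 0.475 = 2.375
  c=6: 6 × 0.404 = 2.424
  c=7: 7 × 0.333 = 2.331
  c=8: 8 × 0.262 = 2.096
  c=9: 9 × 0.191 = 1.719
Maximum at c = 6 (2.424 recruits).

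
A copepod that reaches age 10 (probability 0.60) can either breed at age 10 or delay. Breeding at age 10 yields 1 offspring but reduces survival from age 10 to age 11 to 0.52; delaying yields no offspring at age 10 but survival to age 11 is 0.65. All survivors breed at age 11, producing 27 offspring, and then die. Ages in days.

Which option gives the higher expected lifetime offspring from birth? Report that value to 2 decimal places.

breed at age 10: R₀ = 0.60 × (1 + 0.52 × 27) = 0.60 × 15.0400 = 9.0240
delay to age 11: R₀ = 0.60 × (0.65 × 27) = 0.60 × 17.5500 = 10.5300
Higher: delay to age 11 (10.5300).

10.53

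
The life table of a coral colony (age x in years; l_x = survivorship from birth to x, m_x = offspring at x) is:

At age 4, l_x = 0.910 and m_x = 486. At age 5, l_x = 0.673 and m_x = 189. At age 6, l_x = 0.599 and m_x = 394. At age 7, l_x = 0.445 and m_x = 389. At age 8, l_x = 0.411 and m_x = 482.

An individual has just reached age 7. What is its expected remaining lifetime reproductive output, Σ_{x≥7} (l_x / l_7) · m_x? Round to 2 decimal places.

l_7 = 0.445. Conditional survival from age 7 to x is l_x / l_7.
  x=7: (0.445/0.445) × 389 = 389.0000
  x=8: (0.411/0.445) × 482 = 445.1730
Sum = 389.0000 + 445.1730 = 834.1730

834.17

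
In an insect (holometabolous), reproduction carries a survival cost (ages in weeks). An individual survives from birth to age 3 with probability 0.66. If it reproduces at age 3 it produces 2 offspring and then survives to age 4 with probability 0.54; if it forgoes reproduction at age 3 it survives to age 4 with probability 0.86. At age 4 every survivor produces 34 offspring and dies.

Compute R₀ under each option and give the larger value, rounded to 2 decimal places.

19.30

breed at age 3: R₀ = 0.66 × (2 + 0.54 × 34) = 0.66 × 20.3600 = 13.4376
delay to age 4: R₀ = 0.66 × (0.86 × 34) = 0.66 × 29.2400 = 19.2984
Higher: delay to age 4 (19.2984).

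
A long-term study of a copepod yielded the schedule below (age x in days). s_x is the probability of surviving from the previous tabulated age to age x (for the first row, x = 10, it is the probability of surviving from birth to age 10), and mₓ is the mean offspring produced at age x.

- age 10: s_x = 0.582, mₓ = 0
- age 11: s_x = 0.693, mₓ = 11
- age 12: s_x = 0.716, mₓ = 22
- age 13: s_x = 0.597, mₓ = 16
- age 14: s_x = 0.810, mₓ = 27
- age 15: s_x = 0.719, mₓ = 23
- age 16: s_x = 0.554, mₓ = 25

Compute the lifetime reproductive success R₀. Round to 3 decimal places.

21.019

Survivorship from birth: l_x = s_10·s_11·…·s_x.
  l_10 = 0.58200
  l_11 = 0.40333
  l_12 = 0.28878
  l_13 = 0.17240
  l_14 = 0.13965
  l_15 = 0.10041
  l_16 = 0.05562
R₀ = Σ l_x mₓ:
  age 10: 0.58200 × 0 = 0.0000
  age 11: 0.40333 × 11 = 4.4366
  age 12: 0.28878 × 22 = 6.3532
  age 13: 0.17240 × 16 = 2.7584
  age 14: 0.13965 × 27 = 3.7706
  age 15: 0.10041 × 23 = 2.3094
  age 16: 0.05562 × 25 = 1.3905
R₀ = 0.0000 + 4.4366 + 6.3532 + 2.7584 + 3.7706 + 2.3094 + 1.3905 = 21.0187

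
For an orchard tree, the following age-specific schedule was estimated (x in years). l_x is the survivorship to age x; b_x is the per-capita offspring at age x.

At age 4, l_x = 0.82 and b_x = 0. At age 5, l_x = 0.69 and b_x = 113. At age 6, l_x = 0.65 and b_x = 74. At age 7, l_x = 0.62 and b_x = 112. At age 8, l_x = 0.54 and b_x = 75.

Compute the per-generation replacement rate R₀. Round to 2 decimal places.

R₀ = Σ l_x b_x:
  age 4: 0.82 × 0 = 0.0000
  age 5: 0.69 × 113 = 77.9700
  age 6: 0.65 × 74 = 48.1000
  age 7: 0.62 × 112 = 69.4400
  age 8: 0.54 × 75 = 40.5000
R₀ = 0.0000 + 77.9700 + 48.1000 + 69.4400 + 40.5000 = 236.0100

236.01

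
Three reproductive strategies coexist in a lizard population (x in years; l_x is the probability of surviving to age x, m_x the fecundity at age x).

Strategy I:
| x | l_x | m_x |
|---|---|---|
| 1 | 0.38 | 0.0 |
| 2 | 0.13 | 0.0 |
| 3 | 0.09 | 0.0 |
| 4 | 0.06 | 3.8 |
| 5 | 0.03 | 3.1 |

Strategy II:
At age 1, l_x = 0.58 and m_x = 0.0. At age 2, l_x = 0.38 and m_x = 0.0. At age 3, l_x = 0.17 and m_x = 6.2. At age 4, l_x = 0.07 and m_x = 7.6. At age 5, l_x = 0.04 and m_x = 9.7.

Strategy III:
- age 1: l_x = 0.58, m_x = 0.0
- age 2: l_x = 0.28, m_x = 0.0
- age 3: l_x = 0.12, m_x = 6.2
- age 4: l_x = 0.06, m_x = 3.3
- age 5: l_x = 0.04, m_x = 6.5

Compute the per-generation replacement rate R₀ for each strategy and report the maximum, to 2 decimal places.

1.97

Strategy I: R₀ = 0.38×0.0 + 0.13×0.0 + 0.09×0.0 + 0.06×3.8 + 0.03×3.1 = 0.3210
Strategy II: R₀ = 0.58×0.0 + 0.38×0.0 + 0.17×6.2 + 0.07×7.6 + 0.04×9.7 = 1.9740
Strategy III: R₀ = 0.58×0.0 + 0.28×0.0 + 0.12×6.2 + 0.06×3.3 + 0.04×6.5 = 1.2020
Highest R₀: strategy II with 1.9740.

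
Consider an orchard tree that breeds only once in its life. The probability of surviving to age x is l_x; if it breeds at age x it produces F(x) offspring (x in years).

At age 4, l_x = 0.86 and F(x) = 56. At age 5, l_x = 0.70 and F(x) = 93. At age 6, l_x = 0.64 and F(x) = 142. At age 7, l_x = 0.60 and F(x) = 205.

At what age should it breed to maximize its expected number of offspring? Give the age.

7

Expected offspring if breeding at age x = l_x × F(x):
  age 4: 0.86 × 56 = 48.160
  age 5: 0.70 × 93 = 65.100
  age 6: 0.64 × 142 = 90.880
  age 7: 0.60 × 205 = 123.000
Maximum at age 7 (123.000).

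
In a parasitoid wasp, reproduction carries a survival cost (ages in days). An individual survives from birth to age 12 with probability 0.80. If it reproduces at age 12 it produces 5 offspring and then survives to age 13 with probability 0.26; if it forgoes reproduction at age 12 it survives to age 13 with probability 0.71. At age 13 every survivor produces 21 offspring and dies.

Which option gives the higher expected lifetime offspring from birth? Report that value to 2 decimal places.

11.93

breed at age 12: R₀ = 0.80 × (5 + 0.26 × 21) = 0.80 × 10.4600 = 8.3680
delay to age 13: R₀ = 0.80 × (0.71 × 21) = 0.80 × 14.9100 = 11.9280
Higher: delay to age 13 (11.9280).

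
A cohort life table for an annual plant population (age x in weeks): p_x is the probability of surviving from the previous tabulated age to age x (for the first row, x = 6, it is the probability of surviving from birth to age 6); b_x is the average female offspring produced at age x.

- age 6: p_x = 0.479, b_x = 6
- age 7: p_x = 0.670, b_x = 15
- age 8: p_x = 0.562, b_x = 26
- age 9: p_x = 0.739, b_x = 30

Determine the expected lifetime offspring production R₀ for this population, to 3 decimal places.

16.376

Survivorship from birth: l_x = p_6·p_7·…·p_x.
  l_6 = 0.47900
  l_7 = 0.32093
  l_8 = 0.18036
  l_9 = 0.13329
R₀ = Σ l_x b_x:
  age 6: 0.47900 × 6 = 2.8740
  age 7: 0.32093 × 15 = 4.8140
  age 8: 0.18036 × 26 = 4.6894
  age 9: 0.13329 × 30 = 3.9987
R₀ = 2.8740 + 4.8140 + 4.6894 + 3.9987 = 16.3760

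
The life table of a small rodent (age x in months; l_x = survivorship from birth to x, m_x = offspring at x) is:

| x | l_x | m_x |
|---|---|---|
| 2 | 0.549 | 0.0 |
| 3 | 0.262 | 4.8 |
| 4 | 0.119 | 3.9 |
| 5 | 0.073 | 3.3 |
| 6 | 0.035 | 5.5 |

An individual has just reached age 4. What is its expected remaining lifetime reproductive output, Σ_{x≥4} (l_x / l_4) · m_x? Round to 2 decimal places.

l_4 = 0.119. Conditional survival from age 4 to x is l_x / l_4.
  x=4: (0.119/0.119) × 3.9 = 3.9000
  x=5: (0.073/0.119) × 3.3 = 2.0244
  x=6: (0.035/0.119) × 5.5 = 1.6176
Sum = 3.9000 + 2.0244 + 1.6176 = 7.5420

7.54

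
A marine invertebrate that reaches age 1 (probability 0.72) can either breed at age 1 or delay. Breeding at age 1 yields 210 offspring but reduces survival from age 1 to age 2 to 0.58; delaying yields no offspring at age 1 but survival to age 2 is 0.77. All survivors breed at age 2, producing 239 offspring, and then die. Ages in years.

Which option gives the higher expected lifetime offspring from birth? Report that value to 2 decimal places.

251.01

breed at age 1: R₀ = 0.72 × (210 + 0.58 × 239) = 0.72 × 348.6200 = 251.0064
delay to age 2: R₀ = 0.72 × (0.77 × 239) = 0.72 × 184.0300 = 132.5016
Higher: breed at age 1 (251.0064).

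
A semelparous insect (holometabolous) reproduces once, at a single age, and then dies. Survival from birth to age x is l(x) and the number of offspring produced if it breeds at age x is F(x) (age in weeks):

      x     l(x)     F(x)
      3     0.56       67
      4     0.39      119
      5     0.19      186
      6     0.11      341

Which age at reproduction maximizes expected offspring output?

4

Expected offspring if breeding at age x = l(x) × F(x):
  age 3: 0.56 × 67 = 37.520
  age 4: 0.39 × 119 = 46.410
  age 5: 0.19 × 186 = 35.340
  age 6: 0.11 × 341 = 37.510
Maximum at age 4 (46.410).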